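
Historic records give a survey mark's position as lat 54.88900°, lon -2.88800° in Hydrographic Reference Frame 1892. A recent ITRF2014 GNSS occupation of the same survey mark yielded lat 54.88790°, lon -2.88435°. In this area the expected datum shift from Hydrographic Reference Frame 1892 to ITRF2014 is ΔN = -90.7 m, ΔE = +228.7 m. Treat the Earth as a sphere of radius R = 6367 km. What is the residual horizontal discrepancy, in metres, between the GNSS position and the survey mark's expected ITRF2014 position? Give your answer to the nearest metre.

32 m

Observed coordinate differences: Δφ = -0.00110°, Δλ = +0.00365°.
Converting to metres (1° lat = 111125 m, cos φ = 0.575162): observed ΔN = -122.2 m, observed ΔE = 233.3 m.
Subtracting the expected shift leaves a residual of -122.2 − (-90.7) = -31.5 m north and 233.3 − (228.7) = 4.6 m east.
Residual distance = √((-31.5)² + 4.6²) = 31.9 m.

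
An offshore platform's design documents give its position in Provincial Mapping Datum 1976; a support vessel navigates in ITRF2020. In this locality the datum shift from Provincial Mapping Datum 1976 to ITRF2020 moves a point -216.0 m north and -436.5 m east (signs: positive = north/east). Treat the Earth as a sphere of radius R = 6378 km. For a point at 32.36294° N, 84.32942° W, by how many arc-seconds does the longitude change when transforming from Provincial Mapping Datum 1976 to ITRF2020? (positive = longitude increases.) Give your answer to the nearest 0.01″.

At latitude 32.36294°, cos φ = 0.844674.
One radian of longitude at latitude φ spans R cos φ, so Δλ = ΔE / (R cos φ) = -436.5 / (6378000 × 0.844674) = -8.1023e-05 rad = -16.712″.

Δλ = -16.71″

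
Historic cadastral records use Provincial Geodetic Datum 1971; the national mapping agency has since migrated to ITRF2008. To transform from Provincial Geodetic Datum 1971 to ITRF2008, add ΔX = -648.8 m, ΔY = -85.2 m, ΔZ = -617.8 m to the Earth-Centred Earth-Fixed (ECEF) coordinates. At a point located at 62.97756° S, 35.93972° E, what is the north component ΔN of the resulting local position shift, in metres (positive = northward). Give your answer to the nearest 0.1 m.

ΔN = -793.2 m

The local north axis is (−sin φ cos λ, −sin φ sin λ, cos φ), giving ΔN = -467.944 − 44.547 − 280.691 = -793.18 m.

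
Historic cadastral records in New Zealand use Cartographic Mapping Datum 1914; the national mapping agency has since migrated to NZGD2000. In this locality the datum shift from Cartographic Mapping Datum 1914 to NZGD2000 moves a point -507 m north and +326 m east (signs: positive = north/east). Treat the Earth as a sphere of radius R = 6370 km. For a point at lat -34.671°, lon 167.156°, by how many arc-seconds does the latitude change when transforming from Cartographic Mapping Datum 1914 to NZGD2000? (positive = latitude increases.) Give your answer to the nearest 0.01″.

On a sphere of radius R, 1 rad of latitude = R, so Δφ = ΔN / R = -507.0 / 6370000 = -7.9592e-05 rad = -16.417″.

Δφ = -16.42″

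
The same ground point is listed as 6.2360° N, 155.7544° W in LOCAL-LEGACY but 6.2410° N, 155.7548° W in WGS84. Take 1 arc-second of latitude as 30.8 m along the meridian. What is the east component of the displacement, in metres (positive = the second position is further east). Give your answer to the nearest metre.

ΔE = -44 m

Δφ = 6.2410° − 6.2360° = +0.0050°; Δλ = -155.7548° − -155.7544° = -0.0004°.
1° of latitude = 3600 × 30.80 = 110880 m.
ΔN = Δφ × 110880 = 554.4 m; ΔE = Δλ × 110880 × cos(6.2360°) = -0.0004 × 110880 × 0.994083 = -44.1 m.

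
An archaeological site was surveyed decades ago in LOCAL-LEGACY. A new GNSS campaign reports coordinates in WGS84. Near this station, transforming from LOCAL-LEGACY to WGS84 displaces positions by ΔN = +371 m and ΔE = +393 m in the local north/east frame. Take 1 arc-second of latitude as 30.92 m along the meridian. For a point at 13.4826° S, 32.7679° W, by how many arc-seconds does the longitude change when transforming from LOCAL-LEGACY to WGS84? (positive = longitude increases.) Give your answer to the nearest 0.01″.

Δλ = 13.07″

At latitude -13.4826°, cos φ = 0.972441.
1″ of longitude at this latitude = 30.92 × cos φ = 30.0679 m, so Δλ = 393.0 / 30.0679 = 13.070″.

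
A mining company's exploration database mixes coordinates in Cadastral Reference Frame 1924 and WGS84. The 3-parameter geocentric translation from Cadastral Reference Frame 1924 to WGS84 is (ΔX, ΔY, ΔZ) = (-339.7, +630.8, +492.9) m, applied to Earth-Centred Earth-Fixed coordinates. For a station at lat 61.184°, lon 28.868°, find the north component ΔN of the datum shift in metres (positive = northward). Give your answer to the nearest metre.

ΔN = 231 m

The local north axis is (−sin φ cos λ, −sin φ sin λ, cos φ), giving ΔN = 260.650 − 266.835 + 237.577 = 231.39 m.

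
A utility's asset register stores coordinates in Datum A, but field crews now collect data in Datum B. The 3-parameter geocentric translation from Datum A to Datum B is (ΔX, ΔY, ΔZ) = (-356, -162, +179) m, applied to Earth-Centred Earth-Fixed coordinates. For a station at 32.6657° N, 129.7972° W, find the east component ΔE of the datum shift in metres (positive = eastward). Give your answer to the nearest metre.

The local east axis at (φ, λ) is (−sin λ, cos λ, 0), so ΔE = −sin(-129.7972°)·(-356) + cos(-129.7972°)·(-162) = -169.83 m.

ΔE = -170 m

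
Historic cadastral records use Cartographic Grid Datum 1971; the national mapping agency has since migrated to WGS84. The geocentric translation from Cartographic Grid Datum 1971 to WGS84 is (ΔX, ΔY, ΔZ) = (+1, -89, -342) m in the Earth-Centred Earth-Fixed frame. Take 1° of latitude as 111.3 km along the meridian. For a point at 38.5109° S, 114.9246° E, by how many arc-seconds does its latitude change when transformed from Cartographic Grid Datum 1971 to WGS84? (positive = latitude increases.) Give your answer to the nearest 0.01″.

sin φ = -0.622664, cos φ = 0.782490, sin λ = 0.906863, cos λ = -0.421425.
North component: ΔN = −sin φ cos λ·ΔX − sin φ sin λ·ΔY + cos φ·ΔZ = −(-0.622664)(-0.421425)(1) − (-0.622664)(0.906863)(-89) + (0.782490)(-342) = -318.13 m.
1° of latitude spans 111300 m, so Δφ = -318.13 / 111300 × 3600 = -10.290″.

Δφ = -10.29″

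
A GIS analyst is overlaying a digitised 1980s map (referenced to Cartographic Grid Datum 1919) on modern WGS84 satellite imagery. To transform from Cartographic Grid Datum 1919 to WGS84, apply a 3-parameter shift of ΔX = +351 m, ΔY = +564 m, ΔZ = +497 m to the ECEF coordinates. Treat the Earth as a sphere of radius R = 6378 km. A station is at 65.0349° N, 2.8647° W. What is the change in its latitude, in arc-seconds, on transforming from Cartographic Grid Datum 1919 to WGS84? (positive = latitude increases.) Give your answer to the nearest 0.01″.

sin φ = 0.906565, cos φ = 0.422066, sin λ = -0.049978, cos λ = 0.998750.
North component: ΔN = −sin φ cos λ·ΔX − sin φ sin λ·ΔY + cos φ·ΔZ = −(0.906565)(0.998750)(351) − (0.906565)(-0.049978)(564) + (0.422066)(497) = -82.49 m.
1° of latitude spans πR/180 = 111317 m, so Δφ = -82.49 / 111317 × 3600 = -2.668″.

Δφ = -2.67″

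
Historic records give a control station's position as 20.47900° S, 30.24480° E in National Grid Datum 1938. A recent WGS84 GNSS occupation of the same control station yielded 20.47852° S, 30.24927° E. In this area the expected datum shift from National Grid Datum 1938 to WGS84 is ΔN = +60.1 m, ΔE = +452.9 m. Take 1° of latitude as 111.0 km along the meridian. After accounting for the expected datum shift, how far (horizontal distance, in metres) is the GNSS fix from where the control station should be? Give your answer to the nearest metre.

Observed coordinate differences: Δφ = +0.00048°, Δλ = +0.00447°.
Converting to metres (1° lat = 111000 m, cos φ = 0.936800): observed ΔN = 53.3 m, observed ΔE = 464.8 m.
Subtracting the expected shift leaves a residual of 53.3 − (60.1) = -6.8 m north and 464.8 − (452.9) = 11.9 m east.
Residual distance = √((-6.8)² + 11.9²) = 13.7 m.

14 m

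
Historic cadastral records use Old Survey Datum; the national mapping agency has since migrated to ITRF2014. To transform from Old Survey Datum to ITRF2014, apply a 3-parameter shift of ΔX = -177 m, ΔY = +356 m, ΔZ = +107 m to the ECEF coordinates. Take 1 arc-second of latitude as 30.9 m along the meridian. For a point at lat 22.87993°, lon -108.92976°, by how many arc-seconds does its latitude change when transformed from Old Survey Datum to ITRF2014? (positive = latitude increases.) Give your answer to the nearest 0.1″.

Δφ = 6.7″

sin φ = 0.388801, cos φ = 0.921322, sin λ = -0.945917, cos λ = -0.324409.
North component: ΔN = −sin φ cos λ·ΔX − sin φ sin λ·ΔY + cos φ·ΔZ = −(0.388801)(-0.324409)(-177) − (0.388801)(-0.945917)(356) + (0.921322)(107) = 207.18 m.
1° of latitude spans 3600 × 30.90 = 111240 m, so Δφ = 207.18 / 111240 × 3600 = 6.705″.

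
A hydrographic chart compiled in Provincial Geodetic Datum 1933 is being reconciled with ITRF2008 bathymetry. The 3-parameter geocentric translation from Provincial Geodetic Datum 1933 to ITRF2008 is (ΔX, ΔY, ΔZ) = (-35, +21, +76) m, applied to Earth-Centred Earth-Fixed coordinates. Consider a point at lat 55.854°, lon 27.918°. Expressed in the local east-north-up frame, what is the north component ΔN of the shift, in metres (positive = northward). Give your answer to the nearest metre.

At φ = 55.854°, λ = 27.918°: sin φ = 0.827610, cos φ = 0.561304, sin λ = 0.468207, cos λ = 0.883619.
ΔN = −sin φ cos λ·ΔX − sin φ sin λ·ΔY + cos φ·ΔZ = −(0.827610)(0.883619)(-35) − (0.827610)(0.468207)(21) + (0.561304)(76) = 60.12 m.

ΔN = 60 m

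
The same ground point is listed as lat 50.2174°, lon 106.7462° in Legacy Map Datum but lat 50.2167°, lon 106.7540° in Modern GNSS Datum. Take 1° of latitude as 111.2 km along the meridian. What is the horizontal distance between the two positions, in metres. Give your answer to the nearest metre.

560 m

Δφ = 50.2167° − 50.2174° = -0.0007°; Δλ = 106.7540° − 106.7462° = +0.0078°.
ΔN = Δφ × 111200 = -77.8 m; ΔE = Δλ × 111200 × cos(50.2174°) = +0.0078 × 111200 × 0.639876 = 555.0 m.
Distance = √(ΔE² + ΔN²) = √(555.0² + (-77.8)²) = 560.4 m.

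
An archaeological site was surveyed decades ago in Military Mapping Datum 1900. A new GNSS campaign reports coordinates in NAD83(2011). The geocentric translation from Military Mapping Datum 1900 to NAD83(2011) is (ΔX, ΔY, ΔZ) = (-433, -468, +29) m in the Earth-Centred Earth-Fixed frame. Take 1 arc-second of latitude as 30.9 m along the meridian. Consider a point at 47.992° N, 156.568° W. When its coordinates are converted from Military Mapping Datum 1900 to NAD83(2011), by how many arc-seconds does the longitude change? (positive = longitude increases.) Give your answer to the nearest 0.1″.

sin φ = 0.743051, cos φ = 0.669234, sin λ = -0.397660, cos λ = -0.917533.
East component: ΔE = −sin λ·ΔX + cos λ·ΔY = −(-0.397660)(-433) + (-0.917533)(-468) = 257.22 m.
1° of latitude spans 3600 × 30.90 = 111240 m; at latitude φ, 1° of longitude spans that × cos φ = 74445.6 m, so Δλ = 257.22 / 74445.6 × 3600 = 12.438″.

Δλ = 12.4″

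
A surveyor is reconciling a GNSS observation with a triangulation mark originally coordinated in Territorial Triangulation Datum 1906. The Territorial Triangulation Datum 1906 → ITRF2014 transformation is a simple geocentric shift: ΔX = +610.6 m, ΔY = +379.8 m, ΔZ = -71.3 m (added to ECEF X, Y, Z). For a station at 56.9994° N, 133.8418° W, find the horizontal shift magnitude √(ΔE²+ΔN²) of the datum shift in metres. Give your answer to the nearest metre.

574 m

At φ = 56.9994°, λ = -133.8418°: sin φ = 0.838665, cos φ = 0.544648, sin λ = -0.721255, cos λ = -0.692670.
ΔE = −sin λ·ΔX + cos λ·ΔY = −(-0.721255)·(610.6) + (-0.692670)·(379.8) = 177.32 m.
ΔN = −sin φ cos λ·ΔX − sin φ sin λ·ΔY + cos φ·ΔZ = −(0.838665)(-0.692670)(610.6) − (0.838665)(-0.721255)(379.8) + (0.544648)(-71.3) = 545.61 m.
Horizontal magnitude = √(ΔE² + ΔN²) = √(177.32² + 545.61²) = 573.70 m.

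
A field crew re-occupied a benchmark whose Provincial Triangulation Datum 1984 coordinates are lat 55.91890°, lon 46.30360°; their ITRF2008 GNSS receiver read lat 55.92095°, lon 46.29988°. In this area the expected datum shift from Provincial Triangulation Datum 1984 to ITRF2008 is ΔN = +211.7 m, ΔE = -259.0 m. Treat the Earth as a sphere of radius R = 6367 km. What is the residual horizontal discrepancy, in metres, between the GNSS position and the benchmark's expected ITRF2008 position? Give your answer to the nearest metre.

Observed coordinate differences: Δφ = +0.00205°, Δλ = -0.00372°.
Converting to metres (1° lat = 111125 m, cos φ = 0.560366): observed ΔN = 227.8 m, observed ΔE = -231.6 m.
Subtracting the expected shift leaves a residual of 227.8 − (211.7) = 16.1 m north and -231.6 − (-259.0) = 27.4 m east.
Residual distance = √(16.1² + 27.4²) = 31.7 m.

32 m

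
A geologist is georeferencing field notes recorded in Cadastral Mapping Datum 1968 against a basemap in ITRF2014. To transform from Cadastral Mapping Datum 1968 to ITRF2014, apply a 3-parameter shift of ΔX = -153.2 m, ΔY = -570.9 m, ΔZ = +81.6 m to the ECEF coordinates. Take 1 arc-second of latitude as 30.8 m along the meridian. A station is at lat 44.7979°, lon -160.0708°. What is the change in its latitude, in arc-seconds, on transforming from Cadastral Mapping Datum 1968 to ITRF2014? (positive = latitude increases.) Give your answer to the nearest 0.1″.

Δφ = -5.9″

sin φ = 0.704608, cos φ = 0.709597, sin λ = -0.340859, cos λ = -0.940115.
North component: ΔN = −sin φ cos λ·ΔX − sin φ sin λ·ΔY + cos φ·ΔZ = −(0.704608)(-0.940115)(-153.2) − (0.704608)(-0.340859)(-570.9) + (0.709597)(81.6) = -180.69 m.
1° of latitude spans 3600 × 30.80 = 110880 m, so Δφ = -180.69 / 110880 × 3600 = -5.867″.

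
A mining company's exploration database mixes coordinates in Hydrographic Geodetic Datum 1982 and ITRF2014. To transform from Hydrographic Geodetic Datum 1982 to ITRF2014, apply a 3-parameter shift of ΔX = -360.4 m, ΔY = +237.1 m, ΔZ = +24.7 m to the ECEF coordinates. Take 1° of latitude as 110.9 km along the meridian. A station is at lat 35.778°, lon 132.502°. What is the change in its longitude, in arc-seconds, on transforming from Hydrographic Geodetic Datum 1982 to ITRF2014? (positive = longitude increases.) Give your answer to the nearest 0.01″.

sin φ = 0.584646, cos φ = 0.811288, sin λ = 0.737254, cos λ = -0.675616.
East component: ΔE = −sin λ·ΔX + cos λ·ΔY = −(0.737254)(-360.4) + (-0.675616)(237.1) = 105.52 m.
1° of latitude spans 110900 m; at latitude φ, 1° of longitude spans that × cos φ = 89971.9 m, so Δλ = 105.52 / 89971.9 × 3600 = 4.222″.

Δλ = 4.22″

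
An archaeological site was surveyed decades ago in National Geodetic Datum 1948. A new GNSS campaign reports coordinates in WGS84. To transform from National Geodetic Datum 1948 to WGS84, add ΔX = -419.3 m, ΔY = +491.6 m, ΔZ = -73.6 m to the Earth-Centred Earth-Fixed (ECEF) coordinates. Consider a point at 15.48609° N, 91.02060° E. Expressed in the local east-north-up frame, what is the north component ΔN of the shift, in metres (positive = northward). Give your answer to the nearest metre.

The local north axis is (−sin φ cos λ, −sin φ sin λ, cos φ), giving ΔN = -1.994 − 131.239 − 70.928 = -204.16 m.

ΔN = -204 m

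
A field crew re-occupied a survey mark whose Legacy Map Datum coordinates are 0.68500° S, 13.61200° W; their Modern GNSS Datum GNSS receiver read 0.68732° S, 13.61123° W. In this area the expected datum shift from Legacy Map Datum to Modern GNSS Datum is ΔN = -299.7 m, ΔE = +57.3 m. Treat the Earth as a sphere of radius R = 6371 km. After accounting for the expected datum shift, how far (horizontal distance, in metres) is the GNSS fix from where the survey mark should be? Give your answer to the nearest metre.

50 m

Observed coordinate differences: Δφ = -0.00232°, Δλ = +0.00077°.
Converting to metres (1° lat = 111195 m, cos φ = 0.999929): observed ΔN = -258.0 m, observed ΔE = 85.6 m.
Subtracting the expected shift leaves a residual of -258.0 − (-299.7) = 41.7 m north and 85.6 − (57.3) = 28.3 m east.
Residual distance = √(41.7² + 28.3²) = 50.4 m.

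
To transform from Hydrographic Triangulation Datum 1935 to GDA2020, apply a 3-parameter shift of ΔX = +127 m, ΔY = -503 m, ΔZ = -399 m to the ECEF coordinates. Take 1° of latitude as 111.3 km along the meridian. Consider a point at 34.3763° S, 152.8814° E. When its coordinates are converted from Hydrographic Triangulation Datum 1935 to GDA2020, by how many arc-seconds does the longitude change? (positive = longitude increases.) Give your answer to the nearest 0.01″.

Δλ = 15.28″

sin φ = -0.564626, cos φ = 0.825347, sin λ = 0.455834, cos λ = -0.890065.
East component: ΔE = −sin λ·ΔX + cos λ·ΔY = −(0.455834)(127) + (-0.890065)(-503) = 389.81 m.
1° of latitude spans 111300 m; at latitude φ, 1° of longitude spans that × cos φ = 91861.1 m, so Δλ = 389.81 / 91861.1 × 3600 = 15.277″.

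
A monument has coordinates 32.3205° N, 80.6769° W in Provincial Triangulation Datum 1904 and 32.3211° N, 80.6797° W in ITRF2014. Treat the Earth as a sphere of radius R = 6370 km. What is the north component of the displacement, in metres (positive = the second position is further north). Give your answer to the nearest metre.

ΔN = 67 m

Δφ = 32.3211° − 32.3205° = +0.0006°; Δλ = -80.6797° − -80.6769° = -0.0028°.
1° along a meridian = πR/180 = 111177 m.
ΔN = Δφ × 111177 = 66.7 m; ΔE = Δλ × 111177 × cos(32.3205°) = -0.0028 × 111177 × 0.845071 = -263.1 m.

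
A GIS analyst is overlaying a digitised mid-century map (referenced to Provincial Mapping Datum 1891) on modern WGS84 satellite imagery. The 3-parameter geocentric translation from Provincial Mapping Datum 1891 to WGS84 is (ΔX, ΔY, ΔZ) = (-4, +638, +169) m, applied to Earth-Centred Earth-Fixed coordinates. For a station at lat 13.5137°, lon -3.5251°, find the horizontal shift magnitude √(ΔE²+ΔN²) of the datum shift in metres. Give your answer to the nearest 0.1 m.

At φ = 13.5137°, λ = -3.5251°: sin φ = 0.233678, cos φ = 0.972314, sin λ = -0.061486, cos λ = 0.998108.
ΔE = −sin λ·ΔX + cos λ·ΔY = −(-0.061486)·(-4) + (0.998108)·(638) = 636.55 m.
ΔN = −sin φ cos λ·ΔX − sin φ sin λ·ΔY + cos φ·ΔZ = −(0.233678)(0.998108)(-4) − (0.233678)(-0.061486)(638) + (0.972314)(169) = 174.42 m.
Horizontal magnitude = √(ΔE² + ΔN²) = √(636.55² + 174.42²) = 660.01 m.

660.0 m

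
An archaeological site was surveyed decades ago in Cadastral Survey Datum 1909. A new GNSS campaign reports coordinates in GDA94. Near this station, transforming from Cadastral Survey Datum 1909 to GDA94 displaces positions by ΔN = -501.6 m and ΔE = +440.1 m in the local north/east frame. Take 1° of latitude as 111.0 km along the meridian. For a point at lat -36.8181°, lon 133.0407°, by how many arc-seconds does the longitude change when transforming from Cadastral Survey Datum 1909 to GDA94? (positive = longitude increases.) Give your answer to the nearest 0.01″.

Δλ = 17.83″

At latitude -36.8181°, cos φ = 0.800542.
1° of longitude at this latitude = 111.0 × cos φ = 88.86 km, so Δλ = 440.1 / 88860.2 = 0.0049527° = 17.830″.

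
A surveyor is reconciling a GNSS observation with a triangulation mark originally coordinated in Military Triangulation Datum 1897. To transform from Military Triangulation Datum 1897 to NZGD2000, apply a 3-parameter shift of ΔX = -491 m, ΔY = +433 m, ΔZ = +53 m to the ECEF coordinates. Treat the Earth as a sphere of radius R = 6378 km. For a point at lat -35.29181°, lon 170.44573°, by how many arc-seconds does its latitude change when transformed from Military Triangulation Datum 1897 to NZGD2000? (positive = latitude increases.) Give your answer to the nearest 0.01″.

Δφ = 11.79″

sin φ = -0.577741, cos φ = 0.816220, sin λ = 0.165982, cos λ = -0.986129.
North component: ΔN = −sin φ cos λ·ΔX − sin φ sin λ·ΔY + cos φ·ΔZ = −(-0.577741)(-0.986129)(-491) − (-0.577741)(0.165982)(433) + (0.816220)(53) = 364.52 m.
1° of latitude spans πR/180 = 111317 m, so Δφ = 364.52 / 111317 × 3600 = 11.789″.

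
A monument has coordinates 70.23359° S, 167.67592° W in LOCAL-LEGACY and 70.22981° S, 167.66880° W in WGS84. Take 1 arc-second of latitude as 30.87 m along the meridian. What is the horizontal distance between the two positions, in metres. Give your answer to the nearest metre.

498 m

Δφ = -70.22981° − -70.23359° = +0.00378°; Δλ = -167.66880° − -167.67592° = +0.00712°.
1° of latitude = 3600 × 30.87 = 111132 m.
ΔN = Δφ × 111132 = 420.1 m; ΔE = Δλ × 111132 × cos(-70.23359°) = +0.00712 × 111132 × 0.338186 = 267.6 m.
Distance = √(ΔE² + ΔN²) = √(267.6² + 420.1²) = 498.1 m.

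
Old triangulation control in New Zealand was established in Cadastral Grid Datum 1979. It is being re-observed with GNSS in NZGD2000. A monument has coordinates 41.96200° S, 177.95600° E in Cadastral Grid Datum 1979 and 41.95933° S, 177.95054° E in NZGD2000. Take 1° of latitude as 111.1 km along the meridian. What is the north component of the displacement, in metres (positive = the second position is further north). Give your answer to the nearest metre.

ΔN = 297 m

Δφ = -41.95933° − -41.96200° = +0.00267°; Δλ = 177.95054° − 177.95600° = -0.00546°.
ΔN = Δφ × 111100 = 296.6 m; ΔE = Δλ × 111100 × cos(-41.96200°) = -0.00546 × 111100 × 0.743588 = -451.1 m.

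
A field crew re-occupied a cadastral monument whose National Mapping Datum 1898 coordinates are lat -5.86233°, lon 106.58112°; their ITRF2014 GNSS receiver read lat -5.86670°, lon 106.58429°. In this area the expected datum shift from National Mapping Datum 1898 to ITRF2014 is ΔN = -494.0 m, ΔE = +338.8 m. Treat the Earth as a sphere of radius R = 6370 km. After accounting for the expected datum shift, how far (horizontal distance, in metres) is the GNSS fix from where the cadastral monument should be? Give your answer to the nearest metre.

14 m

Observed coordinate differences: Δφ = -0.00437°, Δλ = +0.00317°.
Converting to metres (1° lat = 111177 m, cos φ = 0.994770): observed ΔN = -485.8 m, observed ΔE = 350.6 m.
Subtracting the expected shift leaves a residual of -485.8 − (-494.0) = 8.2 m north and 350.6 − (338.8) = 11.8 m east.
Residual distance = √(8.2² + 11.8²) = 14.3 m.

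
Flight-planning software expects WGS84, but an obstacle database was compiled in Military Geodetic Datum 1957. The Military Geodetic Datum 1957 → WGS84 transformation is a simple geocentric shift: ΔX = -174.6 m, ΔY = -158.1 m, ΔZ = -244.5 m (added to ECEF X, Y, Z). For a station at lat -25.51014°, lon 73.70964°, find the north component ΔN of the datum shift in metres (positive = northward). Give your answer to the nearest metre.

At φ = -25.51014°, λ = 73.70964°: sin φ = -0.430671, cos φ = 0.902509, sin λ = 0.959853, cos λ = 0.280505.
ΔN = −sin φ cos λ·ΔX − sin φ sin λ·ΔY + cos φ·ΔZ = −(-0.430671)(0.280505)(-174.6) − (-0.430671)(0.959853)(-158.1) + (0.902509)(-244.5) = -307.11 m.

ΔN = -307 m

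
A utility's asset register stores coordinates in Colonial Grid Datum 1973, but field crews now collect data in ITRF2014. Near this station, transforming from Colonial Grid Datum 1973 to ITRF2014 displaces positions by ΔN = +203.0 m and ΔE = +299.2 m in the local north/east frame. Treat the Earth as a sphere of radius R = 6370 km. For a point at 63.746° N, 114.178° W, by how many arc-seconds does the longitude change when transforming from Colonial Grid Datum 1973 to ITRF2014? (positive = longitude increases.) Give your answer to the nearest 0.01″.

Δλ = 21.90″

At latitude 63.746°, cos φ = 0.442351.
One radian of longitude at latitude φ spans R cos φ, so Δλ = ΔE / (R cos φ) = 299.2 / (6370000 × 0.442351) = 1.0618e-04 rad = 21.902″.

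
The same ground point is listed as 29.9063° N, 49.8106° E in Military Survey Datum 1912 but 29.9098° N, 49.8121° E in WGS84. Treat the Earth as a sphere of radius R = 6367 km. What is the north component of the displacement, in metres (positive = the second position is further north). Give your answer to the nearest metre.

Δφ = 29.9098° − 29.9063° = +0.0035°; Δλ = 49.8121° − 49.8106° = +0.0015°.
1° along a meridian = πR/180 = 111125 m.
ΔN = Δφ × 111125 = 388.9 m; ΔE = Δλ × 111125 × cos(29.9063°) = +0.0015 × 111125 × 0.866842 = 144.5 m.

ΔN = 389 m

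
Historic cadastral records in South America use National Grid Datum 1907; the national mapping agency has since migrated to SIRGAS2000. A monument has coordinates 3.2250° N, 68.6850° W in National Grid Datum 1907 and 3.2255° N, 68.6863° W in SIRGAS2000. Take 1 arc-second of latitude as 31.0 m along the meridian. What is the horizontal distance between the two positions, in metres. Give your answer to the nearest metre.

155 m

Δφ = 3.2255° − 3.2250° = +0.0005°; Δλ = -68.6863° − -68.6850° = -0.0013°.
1° of latitude = 3600 × 31.00 = 111600 m.
ΔN = Δφ × 111600 = 55.8 m; ΔE = Δλ × 111600 × cos(3.2250°) = -0.0013 × 111600 × 0.998416 = -144.9 m.
Distance = √(ΔE² + ΔN²) = √((-144.9)² + 55.8²) = 155.2 m.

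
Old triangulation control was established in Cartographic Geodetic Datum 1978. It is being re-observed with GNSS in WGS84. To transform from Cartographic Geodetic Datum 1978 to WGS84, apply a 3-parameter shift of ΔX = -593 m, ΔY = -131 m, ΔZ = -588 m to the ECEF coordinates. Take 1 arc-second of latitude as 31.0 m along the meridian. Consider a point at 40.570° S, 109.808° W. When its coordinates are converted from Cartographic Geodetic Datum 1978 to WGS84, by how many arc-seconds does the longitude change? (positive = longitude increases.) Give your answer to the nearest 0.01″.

Δλ = -21.81″

sin φ = -0.650377, cos φ = 0.759612, sin λ = -0.940833, cos λ = -0.338869.
East component: ΔE = −sin λ·ΔX + cos λ·ΔY = −(-0.940833)(-593) + (-0.338869)(-131) = -513.52 m.
1° of latitude spans 3600 × 31.00 = 111600 m; at latitude φ, 1° of longitude spans that × cos φ = 84772.7 m, so Δλ = -513.52 / 84772.7 × 3600 = -21.808″.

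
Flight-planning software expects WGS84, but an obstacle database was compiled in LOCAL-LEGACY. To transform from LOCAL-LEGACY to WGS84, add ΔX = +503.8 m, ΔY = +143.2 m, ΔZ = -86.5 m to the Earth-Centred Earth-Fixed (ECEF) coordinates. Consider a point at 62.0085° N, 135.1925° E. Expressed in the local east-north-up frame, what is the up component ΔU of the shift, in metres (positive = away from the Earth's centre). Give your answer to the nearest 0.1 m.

The local up (radial) axis is (cos φ cos λ, cos φ sin λ, sin φ), giving ΔU = -167.759 + 47.364 − 76.381 = -196.78 m.

ΔU = -196.8 m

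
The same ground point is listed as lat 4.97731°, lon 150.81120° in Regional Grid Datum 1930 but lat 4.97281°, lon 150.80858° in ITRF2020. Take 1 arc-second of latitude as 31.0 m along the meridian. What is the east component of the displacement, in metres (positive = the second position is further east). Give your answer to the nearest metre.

Δφ = 4.97281° − 4.97731° = -0.00450°; Δλ = 150.80858° − 150.81120° = -0.00262°.
1° of latitude = 3600 × 31.00 = 111600 m.
ΔN = Δφ × 111600 = -502.2 m; ΔE = Δλ × 111600 × cos(4.97731°) = -0.00262 × 111600 × 0.996229 = -291.3 m.

ΔE = -291 m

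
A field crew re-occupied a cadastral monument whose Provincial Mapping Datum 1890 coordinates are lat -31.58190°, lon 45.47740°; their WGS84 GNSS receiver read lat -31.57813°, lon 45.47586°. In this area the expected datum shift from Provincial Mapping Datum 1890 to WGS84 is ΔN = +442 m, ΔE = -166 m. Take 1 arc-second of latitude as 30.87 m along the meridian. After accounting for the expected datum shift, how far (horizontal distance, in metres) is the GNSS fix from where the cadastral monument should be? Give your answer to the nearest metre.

Observed coordinate differences: Δφ = +0.00377°, Δλ = -0.00154°.
Converting to metres (1° lat = 111132 m, cos φ = 0.851892): observed ΔN = 419.0 m, observed ΔE = -145.8 m.
Subtracting the expected shift leaves a residual of 419.0 − (442) = -23.0 m north and -145.8 − (-166) = 20.2 m east.
Residual distance = √((-23.0)² + 20.2²) = 30.6 m.

31 m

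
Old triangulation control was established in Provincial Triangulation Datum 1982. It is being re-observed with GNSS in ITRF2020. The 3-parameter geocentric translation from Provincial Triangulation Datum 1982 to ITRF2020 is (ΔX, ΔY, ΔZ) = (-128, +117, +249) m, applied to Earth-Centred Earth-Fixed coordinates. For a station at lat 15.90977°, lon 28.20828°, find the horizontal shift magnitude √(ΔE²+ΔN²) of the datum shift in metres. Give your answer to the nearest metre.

At φ = 15.90977°, λ = 28.20828°: sin φ = 0.274123, cos φ = 0.961695, sin λ = 0.472678, cos λ = 0.881235.
ΔE = −sin λ·ΔX + cos λ·ΔY = −(0.472678)·(-128) + (0.881235)·(117) = 163.61 m.
ΔN = −sin φ cos λ·ΔX − sin φ sin λ·ΔY + cos φ·ΔZ = −(0.274123)(0.881235)(-128) − (0.274123)(0.472678)(117) + (0.961695)(249) = 255.22 m.
Horizontal magnitude = √(ΔE² + ΔN²) = √(163.61² + 255.22²) = 303.16 m.

303 m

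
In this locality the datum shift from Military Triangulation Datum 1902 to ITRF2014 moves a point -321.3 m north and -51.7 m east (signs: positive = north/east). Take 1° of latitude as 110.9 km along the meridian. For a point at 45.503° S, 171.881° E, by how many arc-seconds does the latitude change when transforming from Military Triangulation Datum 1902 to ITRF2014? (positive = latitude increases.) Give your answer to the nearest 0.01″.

Δφ = -10.43″

1° of latitude = 110.9 km, so Δφ = -321.3 / 110900 = -0.0028972° = -10.430″.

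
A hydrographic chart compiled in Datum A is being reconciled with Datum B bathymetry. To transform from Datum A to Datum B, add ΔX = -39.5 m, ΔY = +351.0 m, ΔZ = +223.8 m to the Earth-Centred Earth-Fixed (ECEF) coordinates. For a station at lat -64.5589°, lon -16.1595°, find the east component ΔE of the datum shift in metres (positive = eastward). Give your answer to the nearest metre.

The local east axis at (φ, λ) is (−sin λ, cos λ, 0), so ΔE = −sin(-16.1595°)·(-39.5) + cos(-16.1595°)·351.0 = 326.14 m.

ΔE = 326 m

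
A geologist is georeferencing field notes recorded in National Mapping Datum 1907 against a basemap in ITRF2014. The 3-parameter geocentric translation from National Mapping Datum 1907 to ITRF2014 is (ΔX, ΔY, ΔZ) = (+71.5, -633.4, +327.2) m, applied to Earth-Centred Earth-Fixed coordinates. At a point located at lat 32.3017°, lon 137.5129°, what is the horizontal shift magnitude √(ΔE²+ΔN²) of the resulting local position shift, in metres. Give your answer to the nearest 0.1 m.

At φ = 32.3017°, λ = 137.5129°: sin φ = 0.534377, cos φ = 0.845246, sin λ = 0.675424, cos λ = -0.737429.
ΔE = −sin λ·ΔX + cos λ·ΔY = −(0.675424)·(71.5) + (-0.737429)·(-633.4) = 418.79 m.
ΔN = −sin φ cos λ·ΔX − sin φ sin λ·ΔY + cos φ·ΔZ = −(0.534377)(-0.737429)(71.5) − (0.534377)(0.675424)(-633.4) + (0.845246)(327.2) = 533.35 m.
Horizontal magnitude = √(ΔE² + ΔN²) = √(418.79² + 533.35²) = 678.13 m.

678.1 m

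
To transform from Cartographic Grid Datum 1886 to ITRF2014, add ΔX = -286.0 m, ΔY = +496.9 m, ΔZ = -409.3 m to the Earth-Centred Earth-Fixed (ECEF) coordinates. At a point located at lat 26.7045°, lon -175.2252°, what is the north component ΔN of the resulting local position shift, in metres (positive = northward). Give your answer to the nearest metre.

ΔN = -475 m

At φ = 26.7045°, λ = -175.2252°: sin φ = 0.449389, cos φ = 0.893336, sin λ = -0.083240, cos λ = -0.996530.
ΔN = −sin φ cos λ·ΔX − sin φ sin λ·ΔY + cos φ·ΔZ = −(0.449389)(-0.996530)(-286.0) − (0.449389)(-0.083240)(496.9) + (0.893336)(-409.3) = -475.13 m.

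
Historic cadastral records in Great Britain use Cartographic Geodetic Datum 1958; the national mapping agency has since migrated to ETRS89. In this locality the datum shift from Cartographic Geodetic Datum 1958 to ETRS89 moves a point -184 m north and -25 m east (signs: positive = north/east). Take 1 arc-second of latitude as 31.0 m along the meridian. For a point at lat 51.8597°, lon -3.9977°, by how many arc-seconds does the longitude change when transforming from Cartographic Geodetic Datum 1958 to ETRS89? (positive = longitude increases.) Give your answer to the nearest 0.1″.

Δλ = -1.3″

At latitude 51.8597°, cos φ = 0.617589.
1″ of longitude at this latitude = 31.00 × cos φ = 19.1453 m, so Δλ = -25.0 / 19.1453 = -1.306″.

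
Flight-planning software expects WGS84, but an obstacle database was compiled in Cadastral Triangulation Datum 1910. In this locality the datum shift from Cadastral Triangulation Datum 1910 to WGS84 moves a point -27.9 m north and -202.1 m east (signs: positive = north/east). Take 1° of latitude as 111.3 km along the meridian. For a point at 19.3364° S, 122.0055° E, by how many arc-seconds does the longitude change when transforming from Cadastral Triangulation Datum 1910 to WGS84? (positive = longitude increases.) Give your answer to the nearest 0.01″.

At latitude -19.3364°, cos φ = 0.943591.
1° of longitude at this latitude = 111.3 × cos φ = 105.02 km, so Δλ = -202.1 / 105021.7 = -0.0019244° = -6.928″.

Δλ = -6.93″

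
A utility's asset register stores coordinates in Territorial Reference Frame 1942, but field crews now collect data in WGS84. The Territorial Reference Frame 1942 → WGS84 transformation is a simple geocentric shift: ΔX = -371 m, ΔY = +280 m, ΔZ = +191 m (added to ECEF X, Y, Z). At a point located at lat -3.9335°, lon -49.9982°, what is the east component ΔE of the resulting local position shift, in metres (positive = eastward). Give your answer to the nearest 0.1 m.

The local east axis at (φ, λ) is (−sin λ, cos λ, 0), so ΔE = −sin(-49.9982°)·(-371) + cos(-49.9982°)·280 = -104.21 m.

ΔE = -104.2 m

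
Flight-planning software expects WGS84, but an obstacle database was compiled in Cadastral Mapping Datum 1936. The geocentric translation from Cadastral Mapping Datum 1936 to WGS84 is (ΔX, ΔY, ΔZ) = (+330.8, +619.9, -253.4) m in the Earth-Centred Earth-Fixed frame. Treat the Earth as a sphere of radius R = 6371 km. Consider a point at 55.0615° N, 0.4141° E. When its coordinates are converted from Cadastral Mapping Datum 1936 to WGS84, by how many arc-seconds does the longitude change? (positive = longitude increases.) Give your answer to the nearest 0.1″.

Δλ = 34.9″

sin φ = 0.819767, cos φ = 0.572697, sin λ = 0.007227, cos λ = 0.999974.
East component: ΔE = −sin λ·ΔX + cos λ·ΔY = −(0.007227)(330.8) + (0.999974)(619.9) = 617.49 m.
1° of latitude spans πR/180 = 111195 m; at latitude φ, 1° of longitude spans that × cos φ = 63681.0 m, so Δλ = 617.49 / 63681.0 × 3600 = 34.908″.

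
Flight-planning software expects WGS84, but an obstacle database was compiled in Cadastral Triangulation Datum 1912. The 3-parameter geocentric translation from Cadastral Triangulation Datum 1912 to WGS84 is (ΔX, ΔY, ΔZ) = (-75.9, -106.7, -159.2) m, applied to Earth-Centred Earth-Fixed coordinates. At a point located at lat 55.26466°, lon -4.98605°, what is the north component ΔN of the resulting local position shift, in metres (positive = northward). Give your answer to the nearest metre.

ΔN = -36 m

At φ = 55.26466°, λ = -4.98605°: sin φ = 0.821793, cos φ = 0.569787, sin λ = -0.086913, cos λ = 0.996216.
ΔN = −sin φ cos λ·ΔX − sin φ sin λ·ΔY + cos φ·ΔZ = −(0.821793)(0.996216)(-75.9) − (0.821793)(-0.086913)(-106.7) + (0.569787)(-159.2) = -36.19 m.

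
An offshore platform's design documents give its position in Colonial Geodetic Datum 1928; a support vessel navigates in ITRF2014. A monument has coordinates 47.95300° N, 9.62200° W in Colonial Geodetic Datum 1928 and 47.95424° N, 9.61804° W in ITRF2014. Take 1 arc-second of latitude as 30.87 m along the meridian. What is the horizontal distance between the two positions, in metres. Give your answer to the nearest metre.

325 m

Δφ = 47.95424° − 47.95300° = +0.00124°; Δλ = -9.61804° − -9.62200° = +0.00396°.
1° of latitude = 3600 × 30.87 = 111132 m.
ΔN = Δφ × 111132 = 137.8 m; ΔE = Δλ × 111132 × cos(47.95300°) = +0.00396 × 111132 × 0.669740 = 294.7 m.
Distance = √(ΔE² + ΔN²) = √(294.7² + 137.8²) = 325.4 m.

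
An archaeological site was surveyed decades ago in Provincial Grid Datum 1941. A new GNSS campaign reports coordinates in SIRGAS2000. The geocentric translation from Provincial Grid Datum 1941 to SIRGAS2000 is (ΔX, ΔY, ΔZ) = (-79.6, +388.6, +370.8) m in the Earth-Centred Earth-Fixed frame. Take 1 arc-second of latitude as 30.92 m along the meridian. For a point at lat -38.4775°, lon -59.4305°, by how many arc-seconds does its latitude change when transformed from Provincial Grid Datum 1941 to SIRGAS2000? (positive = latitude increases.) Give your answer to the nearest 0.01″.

Δφ = 1.84″

sin φ = -0.622207, cos φ = 0.782853, sin λ = -0.861013, cos λ = 0.508583.
North component: ΔN = −sin φ cos λ·ΔX − sin φ sin λ·ΔY + cos φ·ΔZ = −(-0.622207)(0.508583)(-79.6) − (-0.622207)(-0.861013)(388.6) + (0.782853)(370.8) = 56.91 m.
1° of latitude spans 3600 × 30.92 = 111312 m, so Δφ = 56.91 / 111312 × 3600 = 1.841″.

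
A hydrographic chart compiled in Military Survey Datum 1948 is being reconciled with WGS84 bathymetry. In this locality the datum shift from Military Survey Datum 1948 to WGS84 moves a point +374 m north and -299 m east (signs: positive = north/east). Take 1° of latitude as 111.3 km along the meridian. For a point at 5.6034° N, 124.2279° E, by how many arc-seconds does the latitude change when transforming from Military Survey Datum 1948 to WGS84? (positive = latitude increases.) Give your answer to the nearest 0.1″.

1° of latitude = 111.3 km, so Δφ = 374.0 / 111300 = 0.0033603° = 12.097″.

Δφ = 12.1″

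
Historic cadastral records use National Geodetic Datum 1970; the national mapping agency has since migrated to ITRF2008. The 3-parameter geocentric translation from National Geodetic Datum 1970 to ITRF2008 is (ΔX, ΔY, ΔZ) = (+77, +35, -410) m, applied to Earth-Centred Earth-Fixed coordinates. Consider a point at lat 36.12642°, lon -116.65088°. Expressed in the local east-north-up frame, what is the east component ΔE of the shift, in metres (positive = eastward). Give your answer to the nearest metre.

At φ = 36.12642°, λ = -116.65088°: sin φ = 0.589569, cos φ = 0.807718, sin λ = -0.893756, cos λ = -0.448553.
ΔE = −sin λ·ΔX + cos λ·ΔY = −(-0.893756)·(77) + (-0.448553)·(35) = 53.12 m.

ΔE = 53 m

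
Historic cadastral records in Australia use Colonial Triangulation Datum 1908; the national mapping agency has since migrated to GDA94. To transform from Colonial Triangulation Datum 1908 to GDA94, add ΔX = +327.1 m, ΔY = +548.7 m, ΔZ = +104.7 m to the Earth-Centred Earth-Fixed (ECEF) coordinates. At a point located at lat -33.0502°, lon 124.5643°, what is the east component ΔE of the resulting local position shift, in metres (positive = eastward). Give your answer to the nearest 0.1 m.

At φ = -33.0502°, λ = 124.5643°: sin φ = -0.545374, cos φ = 0.838193, sin λ = 0.823490, cos λ = -0.567331.
ΔE = −sin λ·ΔX + cos λ·ΔY = −(0.823490)·(327.1) + (-0.567331)·(548.7) = -580.66 m.

ΔE = -580.7 m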